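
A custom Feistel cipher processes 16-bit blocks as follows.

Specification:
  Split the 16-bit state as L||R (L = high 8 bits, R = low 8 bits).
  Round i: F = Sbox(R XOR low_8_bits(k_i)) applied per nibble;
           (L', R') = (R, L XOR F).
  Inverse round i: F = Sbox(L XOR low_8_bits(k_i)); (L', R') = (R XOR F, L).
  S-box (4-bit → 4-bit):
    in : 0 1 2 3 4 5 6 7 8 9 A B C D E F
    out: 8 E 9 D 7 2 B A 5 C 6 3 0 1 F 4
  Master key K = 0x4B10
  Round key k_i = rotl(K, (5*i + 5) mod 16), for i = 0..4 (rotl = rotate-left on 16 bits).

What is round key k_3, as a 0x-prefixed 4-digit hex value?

0xB104

K = 0x4B10
k_0 = rotl(K, (5*0+5) mod 16) = rotl(K, 5) = 0x6209
k_1 = rotl(K, (5*1+5) mod 16) = rotl(K, 10) = 0x412C
k_2 = rotl(K, (5*2+5) mod 16) = rotl(K, 15) = 0x2588
k_3 = rotl(K, (5*3+5) mod 16) = rotl(K, 4) = 0xB104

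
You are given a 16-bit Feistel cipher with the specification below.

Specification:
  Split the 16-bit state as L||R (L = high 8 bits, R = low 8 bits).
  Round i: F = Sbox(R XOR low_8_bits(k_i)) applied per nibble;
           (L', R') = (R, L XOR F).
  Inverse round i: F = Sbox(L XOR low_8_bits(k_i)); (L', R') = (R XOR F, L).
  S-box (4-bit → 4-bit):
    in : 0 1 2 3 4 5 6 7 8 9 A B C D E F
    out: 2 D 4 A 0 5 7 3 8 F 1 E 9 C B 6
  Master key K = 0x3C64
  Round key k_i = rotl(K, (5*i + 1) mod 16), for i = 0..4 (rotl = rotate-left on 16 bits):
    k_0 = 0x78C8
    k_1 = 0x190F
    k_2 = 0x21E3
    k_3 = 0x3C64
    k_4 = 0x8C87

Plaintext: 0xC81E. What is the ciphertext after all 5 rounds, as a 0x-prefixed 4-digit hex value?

0x20DA

s_0 = plaintext = 0xC81E
s_1 = Round(s_0, k_0) = 0x1E0F
s_2 = Round(s_1, k_1) = 0x0F3C
s_3 = Round(s_2, k_2) = 0x3CC9
s_4 = Round(s_3, k_3) = 0xC920
s_5 = Round(s_4, k_4) = 0x20DA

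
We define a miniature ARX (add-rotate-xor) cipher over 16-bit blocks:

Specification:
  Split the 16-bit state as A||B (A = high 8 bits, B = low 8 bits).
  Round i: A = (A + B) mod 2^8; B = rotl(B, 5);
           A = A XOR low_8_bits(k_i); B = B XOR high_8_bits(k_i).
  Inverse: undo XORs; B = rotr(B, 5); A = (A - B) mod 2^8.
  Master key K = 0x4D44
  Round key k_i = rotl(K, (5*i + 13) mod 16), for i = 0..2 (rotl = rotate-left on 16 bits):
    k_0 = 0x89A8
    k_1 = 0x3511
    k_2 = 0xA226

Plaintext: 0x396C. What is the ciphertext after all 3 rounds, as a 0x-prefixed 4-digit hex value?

0x9314

s_0 = plaintext = 0x396C
s_1 = Round(s_0, k_0) = 0x0D04
s_2 = Round(s_1, k_1) = 0x00B5
s_3 = Round(s_2, k_2) = 0x9314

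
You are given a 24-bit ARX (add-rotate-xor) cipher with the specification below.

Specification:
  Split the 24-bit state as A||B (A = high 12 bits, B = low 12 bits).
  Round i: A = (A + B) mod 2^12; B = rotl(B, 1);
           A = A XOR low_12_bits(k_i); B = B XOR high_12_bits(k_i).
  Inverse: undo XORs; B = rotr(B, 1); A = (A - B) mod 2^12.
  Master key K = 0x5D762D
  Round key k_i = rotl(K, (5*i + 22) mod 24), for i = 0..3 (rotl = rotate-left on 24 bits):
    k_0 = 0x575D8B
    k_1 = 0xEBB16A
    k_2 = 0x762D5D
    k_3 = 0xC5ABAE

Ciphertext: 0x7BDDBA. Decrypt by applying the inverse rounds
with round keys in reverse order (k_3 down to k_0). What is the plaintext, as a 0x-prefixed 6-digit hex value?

s_0 = ciphertext = 0x7BDDBA
s_1 = InvRound(s_0, k_3) = 0xB230F0
s_2 = InvRound(s_1, k_2) = 0x2B53C9
s_3 = InvRound(s_2, k_1) = 0xD266B9
s_4 = InvRound(s_3, k_0) = 0xEC71E6

0xEC71E6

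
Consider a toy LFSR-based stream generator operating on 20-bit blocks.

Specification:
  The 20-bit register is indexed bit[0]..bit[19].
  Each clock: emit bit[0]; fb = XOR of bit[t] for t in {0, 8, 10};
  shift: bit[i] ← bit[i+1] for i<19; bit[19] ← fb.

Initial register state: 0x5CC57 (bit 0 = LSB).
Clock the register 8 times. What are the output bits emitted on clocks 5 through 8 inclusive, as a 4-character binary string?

1010

reg_0 = 0x5CC57
clock 1: out=1, reg = 0x2E62B
clock 2: out=1, reg = 0x17315
clock 3: out=1, reg = 0x0B98A
clock 4: out=0, reg = 0x85CC5
clock 5: out=1, reg = 0x42E62
clock 6: out=0, reg = 0xA1731
clock 7: out=1, reg = 0xD0B98
clock 8: out=0, reg = 0xE85CC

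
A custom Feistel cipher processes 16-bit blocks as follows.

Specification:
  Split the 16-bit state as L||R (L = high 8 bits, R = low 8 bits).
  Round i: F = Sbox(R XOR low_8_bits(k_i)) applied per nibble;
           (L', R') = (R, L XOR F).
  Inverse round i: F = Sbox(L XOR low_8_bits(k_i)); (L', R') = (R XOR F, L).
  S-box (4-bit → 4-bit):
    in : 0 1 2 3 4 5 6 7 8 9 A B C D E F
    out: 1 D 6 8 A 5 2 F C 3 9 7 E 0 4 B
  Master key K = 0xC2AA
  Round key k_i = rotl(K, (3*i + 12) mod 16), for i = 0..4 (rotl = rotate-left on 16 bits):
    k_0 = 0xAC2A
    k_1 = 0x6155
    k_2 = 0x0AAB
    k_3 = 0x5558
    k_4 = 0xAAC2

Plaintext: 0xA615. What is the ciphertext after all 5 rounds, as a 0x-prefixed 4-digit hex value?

s_0 = plaintext = 0xA615
s_1 = Round(s_0, k_0) = 0x152D
s_2 = Round(s_1, k_1) = 0x2DE9
s_3 = Round(s_2, k_2) = 0xE98B
s_4 = Round(s_3, k_3) = 0x8BE1
s_5 = Round(s_4, k_4) = 0xE1E3

0xE1E3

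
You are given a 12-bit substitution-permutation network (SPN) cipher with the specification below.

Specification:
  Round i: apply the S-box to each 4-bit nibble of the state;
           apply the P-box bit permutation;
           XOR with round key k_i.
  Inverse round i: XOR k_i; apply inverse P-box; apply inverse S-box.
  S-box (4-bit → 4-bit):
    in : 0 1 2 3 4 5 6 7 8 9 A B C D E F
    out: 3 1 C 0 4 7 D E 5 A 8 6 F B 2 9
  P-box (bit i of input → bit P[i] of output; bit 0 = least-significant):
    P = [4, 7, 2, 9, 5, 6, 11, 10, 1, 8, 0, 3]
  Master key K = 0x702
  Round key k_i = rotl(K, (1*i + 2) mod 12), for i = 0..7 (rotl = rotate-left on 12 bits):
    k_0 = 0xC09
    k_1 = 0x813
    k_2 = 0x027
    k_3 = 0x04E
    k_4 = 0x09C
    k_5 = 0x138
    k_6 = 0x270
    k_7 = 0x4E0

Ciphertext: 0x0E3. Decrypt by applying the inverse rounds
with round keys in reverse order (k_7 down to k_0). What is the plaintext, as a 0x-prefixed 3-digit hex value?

0xB61

s_0 = ciphertext = 0x0E3
s_1 = InvRound(s_0, k_7) = 0x8A3
s_2 = InvRound(s_1, k_6) = 0x8BD
s_3 = InvRound(s_2, k_5) = 0xB4B
s_4 = InvRound(s_3, k_4) = 0x5BC
s_5 = InvRound(s_4, k_3) = 0x0D0
s_6 = InvRound(s_5, k_2) = 0x805
s_7 = InvRound(s_6, k_1) = 0x138
s_8 = InvRound(s_7, k_0) = 0xB61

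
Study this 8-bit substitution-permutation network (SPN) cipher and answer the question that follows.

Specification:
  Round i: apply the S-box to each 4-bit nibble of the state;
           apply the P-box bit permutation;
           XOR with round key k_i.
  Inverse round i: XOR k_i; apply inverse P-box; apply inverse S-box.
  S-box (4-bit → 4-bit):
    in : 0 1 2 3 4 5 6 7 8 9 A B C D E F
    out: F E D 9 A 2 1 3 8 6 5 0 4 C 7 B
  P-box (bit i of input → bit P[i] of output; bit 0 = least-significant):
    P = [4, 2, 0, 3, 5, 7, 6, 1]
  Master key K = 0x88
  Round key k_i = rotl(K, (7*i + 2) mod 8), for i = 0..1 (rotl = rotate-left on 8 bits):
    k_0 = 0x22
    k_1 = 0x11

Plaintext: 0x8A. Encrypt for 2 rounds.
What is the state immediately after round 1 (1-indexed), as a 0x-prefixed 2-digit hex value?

0x31

s_0 = plaintext = 0x8A
s_1 = Round(s_0, k_0) = 0x31
s_2 = Round(s_1, k_1) = 0x3E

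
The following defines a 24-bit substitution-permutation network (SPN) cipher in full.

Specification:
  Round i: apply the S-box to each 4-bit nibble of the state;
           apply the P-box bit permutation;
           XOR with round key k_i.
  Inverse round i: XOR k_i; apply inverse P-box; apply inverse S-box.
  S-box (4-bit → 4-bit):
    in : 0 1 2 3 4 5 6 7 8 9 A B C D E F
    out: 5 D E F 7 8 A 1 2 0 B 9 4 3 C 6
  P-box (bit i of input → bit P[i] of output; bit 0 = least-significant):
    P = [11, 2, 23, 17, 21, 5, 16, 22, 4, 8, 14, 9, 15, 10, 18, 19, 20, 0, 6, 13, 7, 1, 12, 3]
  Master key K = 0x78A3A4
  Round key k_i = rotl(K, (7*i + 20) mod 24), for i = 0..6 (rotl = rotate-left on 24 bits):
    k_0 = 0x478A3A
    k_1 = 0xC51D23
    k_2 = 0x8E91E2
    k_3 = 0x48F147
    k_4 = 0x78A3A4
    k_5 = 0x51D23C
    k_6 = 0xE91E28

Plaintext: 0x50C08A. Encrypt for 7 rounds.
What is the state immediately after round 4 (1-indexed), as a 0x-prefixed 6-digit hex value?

s_0 = plaintext = 0x50C08A
s_1 = Round(s_0, k_0) = 0x51C246
s_2 = Round(s_1, k_1) = 0xF27E4F
s_3 = Round(s_2, k_2) = 0x2F6385
s_4 = Round(s_3, k_3) = 0x42A63C
s_5 = Round(s_4, k_4) = 0x911447
s_6 = Round(s_5, k_5) = 0x6C3B4C
s_7 = Round(s_6, k_6) = 0x449852

0x42A63C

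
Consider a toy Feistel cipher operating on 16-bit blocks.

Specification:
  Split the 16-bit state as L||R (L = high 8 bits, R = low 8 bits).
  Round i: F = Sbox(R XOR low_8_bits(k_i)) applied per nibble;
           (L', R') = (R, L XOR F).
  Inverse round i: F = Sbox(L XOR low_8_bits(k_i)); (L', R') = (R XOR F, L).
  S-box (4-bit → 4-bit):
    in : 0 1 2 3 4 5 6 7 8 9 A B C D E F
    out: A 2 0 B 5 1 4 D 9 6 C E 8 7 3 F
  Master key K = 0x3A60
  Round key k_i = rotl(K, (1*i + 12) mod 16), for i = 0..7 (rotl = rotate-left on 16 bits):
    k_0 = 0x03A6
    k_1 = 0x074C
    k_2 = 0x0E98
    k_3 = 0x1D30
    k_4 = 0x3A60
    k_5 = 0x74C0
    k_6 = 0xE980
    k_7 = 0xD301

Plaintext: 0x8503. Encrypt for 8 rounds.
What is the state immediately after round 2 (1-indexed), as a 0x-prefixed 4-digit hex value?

s_0 = plaintext = 0x8503
s_1 = Round(s_0, k_0) = 0x0344
s_2 = Round(s_1, k_1) = 0x44AA
s_3 = Round(s_2, k_2) = 0xAAF4
s_4 = Round(s_3, k_3) = 0xF42F
s_5 = Round(s_4, k_4) = 0x2FAB
s_6 = Round(s_5, k_5) = 0xAB61
s_7 = Round(s_6, k_6) = 0x6199
s_8 = Round(s_7, k_7) = 0x9908

0x44AA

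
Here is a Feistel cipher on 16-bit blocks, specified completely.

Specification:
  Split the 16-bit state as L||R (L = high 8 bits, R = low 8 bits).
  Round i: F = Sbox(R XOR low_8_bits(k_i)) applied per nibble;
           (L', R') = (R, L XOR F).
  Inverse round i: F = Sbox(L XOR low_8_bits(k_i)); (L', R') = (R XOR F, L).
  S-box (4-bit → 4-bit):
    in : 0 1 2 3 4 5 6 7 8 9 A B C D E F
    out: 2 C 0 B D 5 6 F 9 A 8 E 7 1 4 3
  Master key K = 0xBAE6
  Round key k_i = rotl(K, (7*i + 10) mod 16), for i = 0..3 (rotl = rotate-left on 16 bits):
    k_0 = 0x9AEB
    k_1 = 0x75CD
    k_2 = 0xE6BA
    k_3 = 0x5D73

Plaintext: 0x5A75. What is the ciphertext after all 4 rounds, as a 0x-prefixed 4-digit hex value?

s_0 = plaintext = 0x5A75
s_1 = Round(s_0, k_0) = 0x75FE
s_2 = Round(s_1, k_1) = 0xFECE
s_3 = Round(s_2, k_2) = 0xCE03
s_4 = Round(s_3, k_3) = 0x033C

0x033C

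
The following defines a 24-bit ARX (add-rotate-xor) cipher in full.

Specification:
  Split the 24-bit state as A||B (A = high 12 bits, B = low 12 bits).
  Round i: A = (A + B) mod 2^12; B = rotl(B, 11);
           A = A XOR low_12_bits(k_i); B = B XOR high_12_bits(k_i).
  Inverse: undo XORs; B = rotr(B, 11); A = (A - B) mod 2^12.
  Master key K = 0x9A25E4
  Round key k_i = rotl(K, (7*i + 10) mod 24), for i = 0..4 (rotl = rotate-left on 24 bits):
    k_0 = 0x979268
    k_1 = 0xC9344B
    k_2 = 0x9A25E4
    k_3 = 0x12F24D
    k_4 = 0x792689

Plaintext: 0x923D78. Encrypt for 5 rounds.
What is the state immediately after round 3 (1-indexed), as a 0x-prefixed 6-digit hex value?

s_0 = plaintext = 0x923D78
s_1 = Round(s_0, k_0) = 0x4F3FC5
s_2 = Round(s_1, k_1) = 0x0F3371
s_3 = Round(s_2, k_2) = 0x18001A
s_4 = Round(s_3, k_3) = 0x3D7122
s_5 = Round(s_4, k_4) = 0x270703

0x18001A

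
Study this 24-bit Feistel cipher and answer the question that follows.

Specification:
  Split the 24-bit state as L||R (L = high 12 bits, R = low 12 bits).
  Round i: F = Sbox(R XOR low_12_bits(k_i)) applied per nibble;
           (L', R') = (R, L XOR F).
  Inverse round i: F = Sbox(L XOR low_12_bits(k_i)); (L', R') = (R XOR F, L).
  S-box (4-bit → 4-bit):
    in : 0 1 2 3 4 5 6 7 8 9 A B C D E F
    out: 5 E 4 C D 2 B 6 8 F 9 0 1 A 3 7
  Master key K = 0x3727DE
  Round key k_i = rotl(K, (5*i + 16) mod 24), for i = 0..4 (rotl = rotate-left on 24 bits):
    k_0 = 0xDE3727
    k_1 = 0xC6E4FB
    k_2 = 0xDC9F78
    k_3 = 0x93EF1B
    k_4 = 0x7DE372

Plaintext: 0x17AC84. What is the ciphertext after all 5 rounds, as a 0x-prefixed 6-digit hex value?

s_0 = plaintext = 0x17AC84
s_1 = Round(s_0, k_0) = 0xC841E6
s_2 = Round(s_1, k_1) = 0x1E6E6E
s_3 = Round(s_2, k_2) = 0xE6EF0D
s_4 = Round(s_3, k_3) = 0xF0DB85
s_5 = Round(s_4, k_4) = 0xB8577B

0xB8577B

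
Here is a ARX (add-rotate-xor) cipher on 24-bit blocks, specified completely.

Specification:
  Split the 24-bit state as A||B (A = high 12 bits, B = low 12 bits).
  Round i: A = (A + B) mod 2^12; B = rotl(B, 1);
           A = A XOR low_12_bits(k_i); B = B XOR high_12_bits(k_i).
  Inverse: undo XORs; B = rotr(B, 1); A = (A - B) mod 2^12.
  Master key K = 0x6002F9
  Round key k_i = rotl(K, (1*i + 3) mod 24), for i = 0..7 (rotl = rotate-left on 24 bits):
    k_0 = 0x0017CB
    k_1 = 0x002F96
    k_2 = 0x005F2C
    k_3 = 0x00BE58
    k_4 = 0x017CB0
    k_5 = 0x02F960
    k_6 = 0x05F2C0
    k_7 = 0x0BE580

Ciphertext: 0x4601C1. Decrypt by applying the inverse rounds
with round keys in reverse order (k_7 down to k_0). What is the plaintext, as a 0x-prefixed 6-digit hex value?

0x766D51

s_0 = ciphertext = 0x4601C1
s_1 = InvRound(s_0, k_7) = 0x9218BF
s_2 = InvRound(s_1, k_6) = 0x771470
s_3 = InvRound(s_2, k_5) = 0x3E2A2F
s_4 = InvRound(s_3, k_4) = 0xA3651C
s_5 = InvRound(s_4, k_3) = 0x9E3A8B
s_6 = InvRound(s_5, k_2) = 0x188547
s_7 = InvRound(s_6, k_1) = 0x37CAA2
s_8 = InvRound(s_7, k_0) = 0x766D51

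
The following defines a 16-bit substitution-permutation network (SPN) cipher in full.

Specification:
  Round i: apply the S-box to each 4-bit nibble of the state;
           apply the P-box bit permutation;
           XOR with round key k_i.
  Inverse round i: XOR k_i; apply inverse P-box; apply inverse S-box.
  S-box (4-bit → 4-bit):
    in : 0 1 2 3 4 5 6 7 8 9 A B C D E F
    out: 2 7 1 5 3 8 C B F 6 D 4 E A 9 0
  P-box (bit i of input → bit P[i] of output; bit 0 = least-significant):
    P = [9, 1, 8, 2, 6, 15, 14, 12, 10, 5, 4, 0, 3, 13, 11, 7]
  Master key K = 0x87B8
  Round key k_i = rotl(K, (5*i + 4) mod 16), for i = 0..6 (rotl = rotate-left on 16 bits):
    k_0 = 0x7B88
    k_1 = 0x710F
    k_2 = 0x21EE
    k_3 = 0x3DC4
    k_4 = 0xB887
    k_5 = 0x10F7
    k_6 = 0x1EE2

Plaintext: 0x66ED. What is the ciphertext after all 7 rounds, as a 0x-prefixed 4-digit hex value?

s_0 = plaintext = 0x66ED
s_1 = Round(s_0, k_0) = 0x635F
s_2 = Round(s_1, k_1) = 0x6D9F
s_3 = Round(s_2, k_2) = 0xE94F
s_4 = Round(s_3, k_3) = 0xBD3C
s_5 = Round(s_4, k_4) = 0xF1E0
s_6 = Round(s_5, k_5) = 0x0485
s_7 = Round(s_6, k_6) = 0xEA86

0xEA86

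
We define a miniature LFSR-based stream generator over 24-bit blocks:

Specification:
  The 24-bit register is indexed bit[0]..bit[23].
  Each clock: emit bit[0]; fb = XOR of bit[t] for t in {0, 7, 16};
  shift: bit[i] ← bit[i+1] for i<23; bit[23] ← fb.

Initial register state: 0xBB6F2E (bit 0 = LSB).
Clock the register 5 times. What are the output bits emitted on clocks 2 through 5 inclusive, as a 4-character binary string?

1110

reg_0 = 0xBB6F2E
clock 1: out=0, reg = 0xDDB797
clock 2: out=1, reg = 0xEEDBCB
clock 3: out=1, reg = 0x776DE5
clock 4: out=1, reg = 0xBBB6F2
clock 5: out=0, reg = 0x5DDB79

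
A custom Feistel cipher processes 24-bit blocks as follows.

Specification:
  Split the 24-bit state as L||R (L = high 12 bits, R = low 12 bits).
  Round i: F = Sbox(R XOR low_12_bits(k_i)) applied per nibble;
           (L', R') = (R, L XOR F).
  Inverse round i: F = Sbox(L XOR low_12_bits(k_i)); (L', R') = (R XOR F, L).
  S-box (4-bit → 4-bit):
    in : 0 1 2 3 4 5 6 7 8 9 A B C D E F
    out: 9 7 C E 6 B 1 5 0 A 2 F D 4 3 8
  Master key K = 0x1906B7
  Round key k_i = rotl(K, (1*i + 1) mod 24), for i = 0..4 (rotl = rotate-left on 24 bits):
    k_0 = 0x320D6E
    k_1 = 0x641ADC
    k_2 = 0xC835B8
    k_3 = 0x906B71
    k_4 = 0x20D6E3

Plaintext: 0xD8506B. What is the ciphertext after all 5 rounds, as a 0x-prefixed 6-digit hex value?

s_0 = plaintext = 0xD8506B
s_1 = Round(s_0, k_0) = 0x06B91E
s_2 = Round(s_1, k_1) = 0x91EEB7
s_3 = Round(s_2, k_2) = 0xEB7686
s_4 = Round(s_3, k_3) = 0x686A32
s_5 = Round(s_4, k_4) = 0xA32BC1

0xA32BC1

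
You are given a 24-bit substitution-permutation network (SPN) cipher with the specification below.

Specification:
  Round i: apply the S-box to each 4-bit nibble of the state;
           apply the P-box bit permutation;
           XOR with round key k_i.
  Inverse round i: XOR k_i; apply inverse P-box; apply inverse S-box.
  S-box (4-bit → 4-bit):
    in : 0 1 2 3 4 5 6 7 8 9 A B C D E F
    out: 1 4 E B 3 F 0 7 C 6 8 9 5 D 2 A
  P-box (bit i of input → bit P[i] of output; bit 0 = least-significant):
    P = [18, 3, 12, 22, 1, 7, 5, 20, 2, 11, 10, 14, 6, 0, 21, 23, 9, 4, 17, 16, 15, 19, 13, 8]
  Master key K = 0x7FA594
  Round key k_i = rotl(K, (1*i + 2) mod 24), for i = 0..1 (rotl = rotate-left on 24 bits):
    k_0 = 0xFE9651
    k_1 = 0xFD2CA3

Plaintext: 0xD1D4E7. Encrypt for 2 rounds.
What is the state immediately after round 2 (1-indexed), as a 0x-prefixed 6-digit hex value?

s_0 = plaintext = 0xD1D4E7
s_1 = Round(s_0, k_0) = 0x582F9D
s_2 = Round(s_1, k_1) = 0x12D502

0x12D502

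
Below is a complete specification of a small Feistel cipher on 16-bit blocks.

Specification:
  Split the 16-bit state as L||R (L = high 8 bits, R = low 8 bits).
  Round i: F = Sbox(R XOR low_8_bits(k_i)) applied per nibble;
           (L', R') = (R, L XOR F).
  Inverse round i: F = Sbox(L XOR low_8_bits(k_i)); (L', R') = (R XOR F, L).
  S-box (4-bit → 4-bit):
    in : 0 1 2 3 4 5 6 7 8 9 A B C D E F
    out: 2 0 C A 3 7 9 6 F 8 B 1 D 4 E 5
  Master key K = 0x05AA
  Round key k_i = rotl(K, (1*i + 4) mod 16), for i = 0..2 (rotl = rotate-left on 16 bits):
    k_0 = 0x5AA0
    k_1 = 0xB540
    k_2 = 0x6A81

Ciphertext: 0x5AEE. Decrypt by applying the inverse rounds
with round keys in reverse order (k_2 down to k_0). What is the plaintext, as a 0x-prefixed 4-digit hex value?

0xAABF

s_0 = ciphertext = 0x5AEE
s_1 = InvRound(s_0, k_2) = 0xAF5A
s_2 = InvRound(s_1, k_1) = 0xBFAF
s_3 = InvRound(s_2, k_0) = 0xAABF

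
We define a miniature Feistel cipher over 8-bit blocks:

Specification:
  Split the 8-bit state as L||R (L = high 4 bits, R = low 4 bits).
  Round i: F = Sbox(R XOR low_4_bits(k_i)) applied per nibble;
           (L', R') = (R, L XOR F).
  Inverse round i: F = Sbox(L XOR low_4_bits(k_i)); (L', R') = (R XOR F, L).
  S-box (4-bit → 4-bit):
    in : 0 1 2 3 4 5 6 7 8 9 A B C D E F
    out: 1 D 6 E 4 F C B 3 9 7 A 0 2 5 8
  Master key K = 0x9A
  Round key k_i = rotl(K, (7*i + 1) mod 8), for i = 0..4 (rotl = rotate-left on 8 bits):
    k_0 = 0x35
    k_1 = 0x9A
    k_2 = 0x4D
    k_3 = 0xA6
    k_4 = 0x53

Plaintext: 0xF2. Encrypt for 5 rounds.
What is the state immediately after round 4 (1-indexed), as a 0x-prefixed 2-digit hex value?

s_0 = plaintext = 0xF2
s_1 = Round(s_0, k_0) = 0x24
s_2 = Round(s_1, k_1) = 0x47
s_3 = Round(s_2, k_2) = 0x73
s_4 = Round(s_3, k_3) = 0x38
s_5 = Round(s_4, k_4) = 0x89

0x38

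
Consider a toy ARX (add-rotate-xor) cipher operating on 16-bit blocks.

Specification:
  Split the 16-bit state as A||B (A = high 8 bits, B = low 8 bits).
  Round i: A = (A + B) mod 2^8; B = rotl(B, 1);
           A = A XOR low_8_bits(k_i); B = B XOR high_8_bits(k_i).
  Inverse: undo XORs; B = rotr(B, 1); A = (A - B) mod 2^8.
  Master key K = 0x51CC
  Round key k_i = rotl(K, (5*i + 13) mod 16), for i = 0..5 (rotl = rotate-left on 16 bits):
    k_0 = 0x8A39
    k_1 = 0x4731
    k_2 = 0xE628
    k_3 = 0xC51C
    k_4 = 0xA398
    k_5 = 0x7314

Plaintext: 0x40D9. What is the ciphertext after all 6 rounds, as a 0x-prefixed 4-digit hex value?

s_0 = plaintext = 0x40D9
s_1 = Round(s_0, k_0) = 0x2039
s_2 = Round(s_1, k_1) = 0x6835
s_3 = Round(s_2, k_2) = 0xB58C
s_4 = Round(s_3, k_3) = 0x5DDC
s_5 = Round(s_4, k_4) = 0xA11A
s_6 = Round(s_5, k_5) = 0xAF47

0xAF47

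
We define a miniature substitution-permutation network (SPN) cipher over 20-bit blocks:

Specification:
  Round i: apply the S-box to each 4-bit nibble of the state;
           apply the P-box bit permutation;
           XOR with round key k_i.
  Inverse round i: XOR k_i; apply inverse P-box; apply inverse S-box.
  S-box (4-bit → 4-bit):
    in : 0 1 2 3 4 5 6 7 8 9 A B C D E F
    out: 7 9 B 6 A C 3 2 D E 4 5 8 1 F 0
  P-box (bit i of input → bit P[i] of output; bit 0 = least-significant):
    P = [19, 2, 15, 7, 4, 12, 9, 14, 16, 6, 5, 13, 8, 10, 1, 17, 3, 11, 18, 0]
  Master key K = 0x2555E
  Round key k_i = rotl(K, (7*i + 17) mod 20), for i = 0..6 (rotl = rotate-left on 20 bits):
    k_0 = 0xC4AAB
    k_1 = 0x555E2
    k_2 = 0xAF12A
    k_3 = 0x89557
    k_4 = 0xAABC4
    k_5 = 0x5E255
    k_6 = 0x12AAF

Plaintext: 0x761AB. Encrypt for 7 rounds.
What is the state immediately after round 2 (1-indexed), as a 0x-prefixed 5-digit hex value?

s_0 = plaintext = 0x761AB
s_1 = Round(s_0, k_0) = 0x5E5AB
s_2 = Round(s_1, k_1) = 0xBF2C1
s_3 = Round(s_2, k_2) = 0x791E2
s_4 = Round(s_3, k_3) = 0x3EBC1
s_5 = Round(s_4, k_4) = 0x5E666
s_6 = Round(s_5, k_5) = 0xAF702
s_7 = Round(s_6, k_6) = 0xD387B

0xBF2C1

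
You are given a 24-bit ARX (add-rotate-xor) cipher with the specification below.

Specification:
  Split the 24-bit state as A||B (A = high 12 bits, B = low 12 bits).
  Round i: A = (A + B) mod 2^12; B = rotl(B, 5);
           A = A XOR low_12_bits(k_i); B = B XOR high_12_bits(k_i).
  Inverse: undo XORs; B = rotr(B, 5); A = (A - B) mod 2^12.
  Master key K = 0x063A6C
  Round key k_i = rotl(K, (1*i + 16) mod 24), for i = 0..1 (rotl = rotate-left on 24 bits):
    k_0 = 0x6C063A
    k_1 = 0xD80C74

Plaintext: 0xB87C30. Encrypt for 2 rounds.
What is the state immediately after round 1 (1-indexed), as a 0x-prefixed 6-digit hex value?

0x18D0D8

s_0 = plaintext = 0xB87C30
s_1 = Round(s_0, k_0) = 0x18D0D8
s_2 = Round(s_1, k_1) = 0xE11681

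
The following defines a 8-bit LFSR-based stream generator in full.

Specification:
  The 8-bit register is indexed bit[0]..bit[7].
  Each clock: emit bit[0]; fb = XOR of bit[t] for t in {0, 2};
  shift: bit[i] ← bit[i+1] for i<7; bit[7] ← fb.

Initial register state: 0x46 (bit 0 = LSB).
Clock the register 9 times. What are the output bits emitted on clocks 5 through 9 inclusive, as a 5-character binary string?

00101

reg_0 = 0x46
clock 1: out=0, reg = 0xA3
clock 2: out=1, reg = 0xD1
clock 3: out=1, reg = 0xE8
clock 4: out=0, reg = 0x74
clock 5: out=0, reg = 0xBA
clock 6: out=0, reg = 0x5D
clock 7: out=1, reg = 0x2E
clock 8: out=0, reg = 0x97
clock 9: out=1, reg = 0x4B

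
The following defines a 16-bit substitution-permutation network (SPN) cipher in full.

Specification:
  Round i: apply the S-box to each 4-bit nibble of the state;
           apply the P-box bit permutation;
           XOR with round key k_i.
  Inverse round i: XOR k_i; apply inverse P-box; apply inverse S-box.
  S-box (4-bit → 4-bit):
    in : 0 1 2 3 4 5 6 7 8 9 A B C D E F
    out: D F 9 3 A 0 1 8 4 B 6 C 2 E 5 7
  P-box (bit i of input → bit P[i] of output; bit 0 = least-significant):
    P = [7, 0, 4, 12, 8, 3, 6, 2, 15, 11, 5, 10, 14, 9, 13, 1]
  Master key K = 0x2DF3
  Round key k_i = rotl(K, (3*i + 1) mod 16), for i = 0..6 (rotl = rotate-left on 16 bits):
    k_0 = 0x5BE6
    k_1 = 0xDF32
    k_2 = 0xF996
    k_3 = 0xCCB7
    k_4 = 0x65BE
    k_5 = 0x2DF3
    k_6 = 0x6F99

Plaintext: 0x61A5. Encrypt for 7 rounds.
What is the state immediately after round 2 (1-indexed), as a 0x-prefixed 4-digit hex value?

0x99E0

s_0 = plaintext = 0x61A5
s_1 = Round(s_0, k_0) = 0x978E
s_2 = Round(s_1, k_1) = 0x99E0
s_3 = Round(s_2, k_2) = 0x2644
s_4 = Round(s_3, k_3) = 0x1CB8
s_5 = Round(s_4, k_4) = 0x0FE8
s_6 = Round(s_5, k_5) = 0xC481
s_7 = Round(s_6, k_6) = 0x7148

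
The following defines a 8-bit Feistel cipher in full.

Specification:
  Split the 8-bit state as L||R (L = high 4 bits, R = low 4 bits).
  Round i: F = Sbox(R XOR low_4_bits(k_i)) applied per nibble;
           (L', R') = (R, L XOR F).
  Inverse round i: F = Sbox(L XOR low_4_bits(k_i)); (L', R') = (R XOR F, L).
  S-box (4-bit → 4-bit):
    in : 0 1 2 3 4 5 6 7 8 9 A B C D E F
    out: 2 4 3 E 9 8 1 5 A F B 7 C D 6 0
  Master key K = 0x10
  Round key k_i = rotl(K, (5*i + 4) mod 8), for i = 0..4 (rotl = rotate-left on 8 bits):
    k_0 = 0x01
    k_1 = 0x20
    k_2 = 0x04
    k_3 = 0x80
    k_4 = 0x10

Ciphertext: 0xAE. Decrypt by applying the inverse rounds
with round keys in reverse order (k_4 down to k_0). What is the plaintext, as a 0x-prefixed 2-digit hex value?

0xFB

s_0 = ciphertext = 0xAE
s_1 = InvRound(s_0, k_4) = 0x5A
s_2 = InvRound(s_1, k_3) = 0x25
s_3 = InvRound(s_2, k_2) = 0x42
s_4 = InvRound(s_3, k_1) = 0xB4
s_5 = InvRound(s_4, k_0) = 0xFB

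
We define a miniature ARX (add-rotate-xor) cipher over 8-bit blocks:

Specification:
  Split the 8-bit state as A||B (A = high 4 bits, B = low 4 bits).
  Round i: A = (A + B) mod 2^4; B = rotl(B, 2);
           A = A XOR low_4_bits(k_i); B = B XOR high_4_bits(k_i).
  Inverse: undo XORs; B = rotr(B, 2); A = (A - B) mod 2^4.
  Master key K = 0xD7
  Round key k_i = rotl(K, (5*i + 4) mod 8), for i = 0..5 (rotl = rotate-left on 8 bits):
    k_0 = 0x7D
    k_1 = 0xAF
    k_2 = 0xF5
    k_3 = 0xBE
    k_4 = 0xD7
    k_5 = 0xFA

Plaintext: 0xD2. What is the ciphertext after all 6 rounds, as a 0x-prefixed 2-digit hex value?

s_0 = plaintext = 0xD2
s_1 = Round(s_0, k_0) = 0x2F
s_2 = Round(s_1, k_1) = 0xE5
s_3 = Round(s_2, k_2) = 0x6A
s_4 = Round(s_3, k_3) = 0xE1
s_5 = Round(s_4, k_4) = 0x89
s_6 = Round(s_5, k_5) = 0xB9

0xB9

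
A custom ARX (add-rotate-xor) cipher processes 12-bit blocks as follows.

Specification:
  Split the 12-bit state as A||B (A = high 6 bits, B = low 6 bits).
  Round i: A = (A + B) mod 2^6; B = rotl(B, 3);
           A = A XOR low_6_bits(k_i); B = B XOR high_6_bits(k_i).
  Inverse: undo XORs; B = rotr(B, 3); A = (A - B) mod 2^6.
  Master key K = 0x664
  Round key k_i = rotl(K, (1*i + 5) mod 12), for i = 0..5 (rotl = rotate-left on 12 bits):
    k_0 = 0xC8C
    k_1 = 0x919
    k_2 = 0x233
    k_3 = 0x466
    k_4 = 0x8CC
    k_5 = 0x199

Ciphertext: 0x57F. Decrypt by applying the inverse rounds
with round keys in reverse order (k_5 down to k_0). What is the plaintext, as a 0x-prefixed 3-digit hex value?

0x587

s_0 = ciphertext = 0x57F
s_1 = InvRound(s_0, k_5) = 0xF4F
s_2 = InvRound(s_1, k_4) = 0x325
s_3 = InvRound(s_2, k_3) = 0x126
s_4 = InvRound(s_3, k_2) = 0x0B5
s_5 = InvRound(s_4, k_1) = 0x44A
s_6 = InvRound(s_5, k_0) = 0x587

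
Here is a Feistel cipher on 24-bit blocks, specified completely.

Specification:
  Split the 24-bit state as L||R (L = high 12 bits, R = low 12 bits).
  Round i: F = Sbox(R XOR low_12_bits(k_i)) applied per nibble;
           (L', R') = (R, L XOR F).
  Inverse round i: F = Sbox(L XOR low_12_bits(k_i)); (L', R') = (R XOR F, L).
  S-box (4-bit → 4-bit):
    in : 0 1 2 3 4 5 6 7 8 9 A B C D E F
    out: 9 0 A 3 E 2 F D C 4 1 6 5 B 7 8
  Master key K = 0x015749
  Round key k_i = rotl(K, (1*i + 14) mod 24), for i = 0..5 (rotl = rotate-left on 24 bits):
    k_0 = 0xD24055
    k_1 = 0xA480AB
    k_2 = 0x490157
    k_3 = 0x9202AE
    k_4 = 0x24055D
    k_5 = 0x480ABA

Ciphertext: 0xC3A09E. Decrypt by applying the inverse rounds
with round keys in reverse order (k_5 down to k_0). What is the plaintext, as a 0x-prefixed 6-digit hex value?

s_0 = ciphertext = 0xC3A09E
s_1 = InvRound(s_0, k_5) = 0xF57C3A
s_2 = InvRound(s_1, k_4) = 0xDABF57
s_3 = InvRound(s_2, k_3) = 0x7C5DAB
s_4 = InvRound(s_3, k_2) = 0x2E17C5
s_5 = InvRound(s_4, k_1) = 0xD242E1
s_6 = InvRound(s_5, k_0) = 0x931D24

0x931D24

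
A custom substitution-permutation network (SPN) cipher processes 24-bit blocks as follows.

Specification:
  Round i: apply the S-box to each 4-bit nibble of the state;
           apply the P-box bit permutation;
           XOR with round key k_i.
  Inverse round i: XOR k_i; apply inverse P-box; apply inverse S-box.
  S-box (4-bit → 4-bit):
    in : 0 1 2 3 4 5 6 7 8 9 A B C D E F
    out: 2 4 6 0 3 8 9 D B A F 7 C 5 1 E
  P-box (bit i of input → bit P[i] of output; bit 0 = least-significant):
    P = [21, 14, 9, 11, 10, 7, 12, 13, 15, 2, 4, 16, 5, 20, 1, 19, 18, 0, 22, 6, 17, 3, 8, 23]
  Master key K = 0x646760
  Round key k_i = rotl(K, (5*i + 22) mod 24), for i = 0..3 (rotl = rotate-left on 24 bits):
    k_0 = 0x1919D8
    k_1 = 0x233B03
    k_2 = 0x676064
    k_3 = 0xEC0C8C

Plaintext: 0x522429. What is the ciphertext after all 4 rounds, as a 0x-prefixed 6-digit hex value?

0x7E61D5

s_0 = plaintext = 0x522429
s_1 = Round(s_0, k_0) = 0xC9C15F
s_2 = Round(s_1, k_1) = 0xAB5050
s_3 = Round(s_2, k_2) = 0xA90169
s_4 = Round(s_3, k_3) = 0x7E61D5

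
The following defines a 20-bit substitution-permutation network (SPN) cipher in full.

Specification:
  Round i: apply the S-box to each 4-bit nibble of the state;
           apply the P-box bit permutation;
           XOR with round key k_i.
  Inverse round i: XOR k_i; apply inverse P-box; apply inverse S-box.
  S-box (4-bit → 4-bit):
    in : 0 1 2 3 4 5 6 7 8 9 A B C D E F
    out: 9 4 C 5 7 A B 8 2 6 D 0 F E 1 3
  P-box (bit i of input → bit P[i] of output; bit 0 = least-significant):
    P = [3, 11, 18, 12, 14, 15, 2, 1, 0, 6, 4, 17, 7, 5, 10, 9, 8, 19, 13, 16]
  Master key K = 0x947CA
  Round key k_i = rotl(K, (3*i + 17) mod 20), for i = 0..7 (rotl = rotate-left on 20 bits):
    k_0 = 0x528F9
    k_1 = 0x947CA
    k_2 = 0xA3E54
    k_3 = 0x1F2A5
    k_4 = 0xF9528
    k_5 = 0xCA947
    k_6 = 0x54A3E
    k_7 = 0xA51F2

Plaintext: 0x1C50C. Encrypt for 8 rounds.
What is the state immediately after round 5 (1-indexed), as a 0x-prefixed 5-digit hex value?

s_0 = plaintext = 0x1C50C
s_1 = Round(s_0, k_0) = 0x35613
s_2 = Round(s_1, k_1) = 0xF64A7
s_3 = Round(s_2, k_2) = 0x26DA3
s_4 = Round(s_3, k_3) = 0x6905B
s_5 = Round(s_4, k_4) = 0x4100B
s_6 = Round(s_5, k_5) = 0x6CC44
s_7 = Round(s_6, k_6) = 0xA85C3
s_8 = Round(s_7, k_7) = 0xDB09C

0x4100B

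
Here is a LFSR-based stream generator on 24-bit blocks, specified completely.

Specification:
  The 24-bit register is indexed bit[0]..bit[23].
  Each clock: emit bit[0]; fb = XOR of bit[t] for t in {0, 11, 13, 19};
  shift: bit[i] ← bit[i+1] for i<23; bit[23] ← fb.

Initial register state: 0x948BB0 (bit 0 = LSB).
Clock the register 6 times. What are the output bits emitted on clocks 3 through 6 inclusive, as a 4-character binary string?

0011

reg_0 = 0x948BB0
clock 1: out=0, reg = 0xCA45D8
clock 2: out=0, reg = 0xE522EC
clock 3: out=0, reg = 0xF29176
clock 4: out=0, reg = 0x7948BB
clock 5: out=1, reg = 0xBCA45D
clock 6: out=1, reg = 0xDE522E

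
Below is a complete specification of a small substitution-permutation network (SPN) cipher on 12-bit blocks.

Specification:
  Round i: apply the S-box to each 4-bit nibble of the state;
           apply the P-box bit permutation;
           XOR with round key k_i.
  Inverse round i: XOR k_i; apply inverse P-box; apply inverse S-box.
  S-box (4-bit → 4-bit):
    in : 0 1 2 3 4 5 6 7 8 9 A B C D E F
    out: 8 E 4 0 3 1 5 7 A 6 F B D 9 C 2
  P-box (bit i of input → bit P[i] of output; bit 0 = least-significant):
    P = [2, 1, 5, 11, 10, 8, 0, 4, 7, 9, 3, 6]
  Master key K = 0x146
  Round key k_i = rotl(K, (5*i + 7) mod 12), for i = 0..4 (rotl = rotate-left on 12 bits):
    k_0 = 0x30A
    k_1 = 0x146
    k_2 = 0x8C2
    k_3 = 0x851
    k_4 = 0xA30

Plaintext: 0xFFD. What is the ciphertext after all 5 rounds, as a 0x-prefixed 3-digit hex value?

0x5CC

s_0 = plaintext = 0xFFD
s_1 = Round(s_0, k_0) = 0x80E
s_2 = Round(s_1, k_1) = 0xB36
s_3 = Round(s_2, k_2) = 0xA26
s_4 = Round(s_3, k_3) = 0xABC
s_5 = Round(s_4, k_4) = 0x5CC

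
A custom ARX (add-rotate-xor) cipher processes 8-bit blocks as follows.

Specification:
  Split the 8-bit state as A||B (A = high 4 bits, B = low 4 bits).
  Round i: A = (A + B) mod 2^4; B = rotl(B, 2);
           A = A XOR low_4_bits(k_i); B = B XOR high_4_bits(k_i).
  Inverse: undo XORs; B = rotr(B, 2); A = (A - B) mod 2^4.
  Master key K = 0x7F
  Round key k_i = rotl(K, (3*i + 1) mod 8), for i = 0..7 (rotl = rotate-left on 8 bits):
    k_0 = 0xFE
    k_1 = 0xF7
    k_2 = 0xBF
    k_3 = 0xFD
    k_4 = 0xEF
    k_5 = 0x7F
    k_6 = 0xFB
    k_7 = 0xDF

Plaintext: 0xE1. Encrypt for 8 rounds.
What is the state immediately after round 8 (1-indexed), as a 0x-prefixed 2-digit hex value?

s_0 = plaintext = 0xE1
s_1 = Round(s_0, k_0) = 0x1B
s_2 = Round(s_1, k_1) = 0xB1
s_3 = Round(s_2, k_2) = 0x3F
s_4 = Round(s_3, k_3) = 0xF0
s_5 = Round(s_4, k_4) = 0x0E
s_6 = Round(s_5, k_5) = 0x1C
s_7 = Round(s_6, k_6) = 0x6C
s_8 = Round(s_7, k_7) = 0xDE

0xDE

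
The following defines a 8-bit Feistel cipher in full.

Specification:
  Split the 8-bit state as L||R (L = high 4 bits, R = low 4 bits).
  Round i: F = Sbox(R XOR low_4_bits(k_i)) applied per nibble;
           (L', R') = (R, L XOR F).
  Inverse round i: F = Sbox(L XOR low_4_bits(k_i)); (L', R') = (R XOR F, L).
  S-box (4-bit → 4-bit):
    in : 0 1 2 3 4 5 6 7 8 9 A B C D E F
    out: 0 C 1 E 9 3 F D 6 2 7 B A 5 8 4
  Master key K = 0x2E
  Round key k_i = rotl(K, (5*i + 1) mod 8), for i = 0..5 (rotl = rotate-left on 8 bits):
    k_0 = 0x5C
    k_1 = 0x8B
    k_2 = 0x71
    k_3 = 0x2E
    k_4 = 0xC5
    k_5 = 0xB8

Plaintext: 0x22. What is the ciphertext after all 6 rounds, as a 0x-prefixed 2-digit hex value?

s_0 = plaintext = 0x22
s_1 = Round(s_0, k_0) = 0x2A
s_2 = Round(s_1, k_1) = 0xAE
s_3 = Round(s_2, k_2) = 0xEE
s_4 = Round(s_3, k_3) = 0xEE
s_5 = Round(s_4, k_4) = 0xE5
s_6 = Round(s_5, k_5) = 0x5B

0x5B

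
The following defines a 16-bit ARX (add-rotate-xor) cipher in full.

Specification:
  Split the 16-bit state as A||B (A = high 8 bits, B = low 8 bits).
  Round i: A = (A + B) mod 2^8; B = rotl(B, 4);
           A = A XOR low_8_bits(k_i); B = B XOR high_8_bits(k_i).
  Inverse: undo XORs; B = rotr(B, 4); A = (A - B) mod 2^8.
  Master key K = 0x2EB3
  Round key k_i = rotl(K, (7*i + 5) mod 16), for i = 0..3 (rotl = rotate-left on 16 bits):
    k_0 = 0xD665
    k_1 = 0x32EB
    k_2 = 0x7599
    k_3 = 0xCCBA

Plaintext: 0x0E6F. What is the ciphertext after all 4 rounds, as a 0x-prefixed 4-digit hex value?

0xAAAB

s_0 = plaintext = 0x0E6F
s_1 = Round(s_0, k_0) = 0x1820
s_2 = Round(s_1, k_1) = 0xD330
s_3 = Round(s_2, k_2) = 0x9A76
s_4 = Round(s_3, k_3) = 0xAAAB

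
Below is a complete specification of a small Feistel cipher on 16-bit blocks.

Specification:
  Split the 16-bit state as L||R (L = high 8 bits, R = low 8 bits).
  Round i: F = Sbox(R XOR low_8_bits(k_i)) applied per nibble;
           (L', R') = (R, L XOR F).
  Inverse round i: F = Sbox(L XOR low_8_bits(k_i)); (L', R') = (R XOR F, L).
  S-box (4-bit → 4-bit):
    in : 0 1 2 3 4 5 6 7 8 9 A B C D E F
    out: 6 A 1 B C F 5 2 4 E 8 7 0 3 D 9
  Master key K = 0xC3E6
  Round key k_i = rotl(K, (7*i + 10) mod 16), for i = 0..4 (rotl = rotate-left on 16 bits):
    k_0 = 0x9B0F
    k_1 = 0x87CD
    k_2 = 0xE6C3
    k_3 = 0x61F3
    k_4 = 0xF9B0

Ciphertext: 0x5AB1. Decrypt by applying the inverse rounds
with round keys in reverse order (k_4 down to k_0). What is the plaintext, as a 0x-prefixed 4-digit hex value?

0xD5FF

s_0 = ciphertext = 0x5AB1
s_1 = InvRound(s_0, k_4) = 0x695A
s_2 = InvRound(s_1, k_3) = 0xB269
s_3 = InvRound(s_2, k_2) = 0x43B2
s_4 = InvRound(s_3, k_1) = 0xFF43
s_5 = InvRound(s_4, k_0) = 0xD5FF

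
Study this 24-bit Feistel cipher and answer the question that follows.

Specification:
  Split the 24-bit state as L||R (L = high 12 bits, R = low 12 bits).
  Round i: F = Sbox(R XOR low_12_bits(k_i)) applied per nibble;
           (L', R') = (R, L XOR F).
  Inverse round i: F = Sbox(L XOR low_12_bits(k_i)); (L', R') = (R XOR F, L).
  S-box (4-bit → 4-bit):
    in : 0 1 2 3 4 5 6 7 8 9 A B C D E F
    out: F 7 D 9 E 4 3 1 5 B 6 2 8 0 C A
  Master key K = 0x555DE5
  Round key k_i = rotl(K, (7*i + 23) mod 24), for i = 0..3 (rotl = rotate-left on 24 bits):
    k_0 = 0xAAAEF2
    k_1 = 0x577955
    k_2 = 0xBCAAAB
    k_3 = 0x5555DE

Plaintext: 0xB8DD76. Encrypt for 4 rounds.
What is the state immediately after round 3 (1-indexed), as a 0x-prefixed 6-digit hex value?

0xF2568F

s_0 = plaintext = 0xB8DD76
s_1 = Round(s_0, k_0) = 0xD762D3
s_2 = Round(s_1, k_1) = 0x2D3F25
s_3 = Round(s_2, k_2) = 0xF2568F
s_4 = Round(s_3, k_3) = 0x68F662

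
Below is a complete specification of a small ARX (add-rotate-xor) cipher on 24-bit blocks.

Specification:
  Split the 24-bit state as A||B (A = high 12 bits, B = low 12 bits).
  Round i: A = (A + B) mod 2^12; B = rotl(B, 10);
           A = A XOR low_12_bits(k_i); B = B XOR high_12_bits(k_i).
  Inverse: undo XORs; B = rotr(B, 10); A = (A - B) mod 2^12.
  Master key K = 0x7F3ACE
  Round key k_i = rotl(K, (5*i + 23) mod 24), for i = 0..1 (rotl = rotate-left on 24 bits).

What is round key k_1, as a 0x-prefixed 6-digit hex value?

0xF3ACE7

K = 0x7F3ACE
k_0 = rotl(K, (5*0+23) mod 24) = rotl(K, 23) = 0x3F9D67
k_1 = rotl(K, (5*1+23) mod 24) = rotl(K, 4) = 0xF3ACE7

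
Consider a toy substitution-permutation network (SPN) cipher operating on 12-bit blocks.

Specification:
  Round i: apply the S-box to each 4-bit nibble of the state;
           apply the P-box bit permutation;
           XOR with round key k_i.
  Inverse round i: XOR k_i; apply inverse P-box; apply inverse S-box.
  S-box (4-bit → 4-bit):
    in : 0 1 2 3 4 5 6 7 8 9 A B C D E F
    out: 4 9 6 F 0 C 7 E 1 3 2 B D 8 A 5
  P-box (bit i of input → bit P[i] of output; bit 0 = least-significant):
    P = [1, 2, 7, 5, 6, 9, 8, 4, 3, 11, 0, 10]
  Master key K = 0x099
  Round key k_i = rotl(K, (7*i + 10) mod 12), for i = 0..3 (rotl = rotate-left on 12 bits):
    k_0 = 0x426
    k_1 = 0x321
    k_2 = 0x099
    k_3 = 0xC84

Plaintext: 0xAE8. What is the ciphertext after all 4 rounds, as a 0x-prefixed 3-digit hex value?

0x201

s_0 = plaintext = 0xAE8
s_1 = Round(s_0, k_0) = 0xE34
s_2 = Round(s_1, k_1) = 0xC71
s_3 = Round(s_2, k_2) = 0x7A2
s_4 = Round(s_3, k_3) = 0x201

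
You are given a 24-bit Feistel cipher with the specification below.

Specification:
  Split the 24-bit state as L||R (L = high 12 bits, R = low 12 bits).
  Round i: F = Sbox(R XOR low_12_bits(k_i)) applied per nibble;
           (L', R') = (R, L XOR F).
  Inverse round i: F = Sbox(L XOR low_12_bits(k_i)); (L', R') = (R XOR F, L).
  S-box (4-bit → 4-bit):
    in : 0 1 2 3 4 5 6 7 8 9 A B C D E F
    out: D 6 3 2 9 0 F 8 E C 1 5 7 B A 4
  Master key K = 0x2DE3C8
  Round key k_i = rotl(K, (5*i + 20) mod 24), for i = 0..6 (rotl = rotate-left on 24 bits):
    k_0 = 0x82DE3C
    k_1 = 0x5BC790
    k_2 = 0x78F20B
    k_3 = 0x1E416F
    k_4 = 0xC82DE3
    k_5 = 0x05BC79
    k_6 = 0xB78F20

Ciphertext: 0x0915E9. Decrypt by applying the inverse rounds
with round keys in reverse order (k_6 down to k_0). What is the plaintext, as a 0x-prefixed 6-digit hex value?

s_0 = ciphertext = 0x0915E9
s_1 = InvRound(s_0, k_6) = 0x1BF091
s_2 = InvRound(s_1, k_5) = 0xBEE1BF
s_3 = InvRound(s_2, k_4) = 0xE64BEE
s_4 = InvRound(s_3, k_3) = 0xF3BE64
s_5 = InvRound(s_4, k_2) = 0x549F3B
s_6 = InvRound(s_5, k_1) = 0xC87549
s_7 = InvRound(s_6, k_0) = 0x61CC87

0x61CC87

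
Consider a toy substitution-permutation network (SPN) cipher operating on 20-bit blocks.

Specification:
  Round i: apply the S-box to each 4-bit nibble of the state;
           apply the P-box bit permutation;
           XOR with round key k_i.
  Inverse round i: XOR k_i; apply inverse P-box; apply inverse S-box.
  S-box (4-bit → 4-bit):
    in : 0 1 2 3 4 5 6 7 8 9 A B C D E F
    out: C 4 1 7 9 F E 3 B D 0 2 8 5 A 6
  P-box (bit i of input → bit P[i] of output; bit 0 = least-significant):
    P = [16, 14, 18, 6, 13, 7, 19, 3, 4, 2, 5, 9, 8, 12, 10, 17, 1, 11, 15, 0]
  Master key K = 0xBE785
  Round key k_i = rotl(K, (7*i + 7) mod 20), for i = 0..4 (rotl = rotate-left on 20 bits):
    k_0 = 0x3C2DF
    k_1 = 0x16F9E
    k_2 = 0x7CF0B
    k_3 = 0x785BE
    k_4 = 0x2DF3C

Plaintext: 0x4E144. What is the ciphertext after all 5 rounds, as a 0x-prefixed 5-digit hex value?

s_0 = plaintext = 0x4E144
s_1 = Round(s_0, k_0) = 0x0F2B4
s_2 = Round(s_1, k_1) = 0x0FB4F
s_3 = Round(s_2, k_2) = 0x33B06
s_4 = Round(s_3, k_3) = 0xB58F0
s_5 = Round(s_4, k_4) = 0xCC0E8

0xCC0E8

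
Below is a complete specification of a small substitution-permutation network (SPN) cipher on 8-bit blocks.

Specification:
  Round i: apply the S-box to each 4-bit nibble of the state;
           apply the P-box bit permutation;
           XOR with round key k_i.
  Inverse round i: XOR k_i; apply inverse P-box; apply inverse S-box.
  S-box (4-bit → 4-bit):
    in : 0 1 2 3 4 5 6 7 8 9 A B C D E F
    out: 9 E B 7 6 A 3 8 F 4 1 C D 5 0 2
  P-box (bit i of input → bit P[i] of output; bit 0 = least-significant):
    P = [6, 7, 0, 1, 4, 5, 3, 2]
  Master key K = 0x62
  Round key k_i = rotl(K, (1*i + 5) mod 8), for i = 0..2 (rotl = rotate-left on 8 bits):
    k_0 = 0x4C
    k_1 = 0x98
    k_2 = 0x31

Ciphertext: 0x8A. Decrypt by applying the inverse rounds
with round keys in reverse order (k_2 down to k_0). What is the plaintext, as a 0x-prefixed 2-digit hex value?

0x9E

s_0 = ciphertext = 0x8A
s_1 = InvRound(s_0, k_2) = 0x31
s_2 = InvRound(s_1, k_1) = 0x44
s_3 = InvRound(s_2, k_0) = 0x9E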